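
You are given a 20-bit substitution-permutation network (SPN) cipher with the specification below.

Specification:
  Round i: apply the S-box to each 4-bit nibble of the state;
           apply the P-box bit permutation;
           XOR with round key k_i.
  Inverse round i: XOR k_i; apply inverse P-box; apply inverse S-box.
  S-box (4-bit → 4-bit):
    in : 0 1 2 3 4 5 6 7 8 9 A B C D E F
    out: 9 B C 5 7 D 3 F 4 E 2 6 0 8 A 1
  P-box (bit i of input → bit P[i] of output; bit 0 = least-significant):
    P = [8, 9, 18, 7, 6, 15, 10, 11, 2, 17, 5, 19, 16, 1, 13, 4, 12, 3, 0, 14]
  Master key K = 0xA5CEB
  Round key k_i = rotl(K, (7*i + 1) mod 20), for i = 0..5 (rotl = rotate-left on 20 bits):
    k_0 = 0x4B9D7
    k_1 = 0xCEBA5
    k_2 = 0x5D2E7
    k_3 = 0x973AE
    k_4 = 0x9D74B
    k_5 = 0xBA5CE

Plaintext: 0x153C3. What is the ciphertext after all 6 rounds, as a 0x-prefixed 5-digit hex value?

0x4446A

s_0 = plaintext = 0x153C3
s_1 = Round(s_0, k_0) = 0x1C8EB
s_2 = Round(s_1, k_1) = 0x8318D
s_3 = Round(s_2, k_2) = 0xEF662
s_4 = Round(s_3, k_3) = 0xEB362
s_5 = Round(s_4, k_4) = 0xD37A5
s_6 = Round(s_5, k_5) = 0x4446A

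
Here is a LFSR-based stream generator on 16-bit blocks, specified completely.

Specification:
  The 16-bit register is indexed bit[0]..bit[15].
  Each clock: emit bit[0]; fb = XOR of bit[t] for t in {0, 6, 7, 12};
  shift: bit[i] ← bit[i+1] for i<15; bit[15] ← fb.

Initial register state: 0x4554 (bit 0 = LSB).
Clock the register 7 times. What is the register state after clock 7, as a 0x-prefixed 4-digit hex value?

reg_0 = 0x4554
clock 1: out=0, reg = 0xA2AA
clock 2: out=0, reg = 0xD155
clock 3: out=1, reg = 0xE8AA
clock 4: out=0, reg = 0xF455
clock 5: out=1, reg = 0xFA2A
clock 6: out=0, reg = 0xFD15
clock 7: out=1, reg = 0x7E8A

0x7E8A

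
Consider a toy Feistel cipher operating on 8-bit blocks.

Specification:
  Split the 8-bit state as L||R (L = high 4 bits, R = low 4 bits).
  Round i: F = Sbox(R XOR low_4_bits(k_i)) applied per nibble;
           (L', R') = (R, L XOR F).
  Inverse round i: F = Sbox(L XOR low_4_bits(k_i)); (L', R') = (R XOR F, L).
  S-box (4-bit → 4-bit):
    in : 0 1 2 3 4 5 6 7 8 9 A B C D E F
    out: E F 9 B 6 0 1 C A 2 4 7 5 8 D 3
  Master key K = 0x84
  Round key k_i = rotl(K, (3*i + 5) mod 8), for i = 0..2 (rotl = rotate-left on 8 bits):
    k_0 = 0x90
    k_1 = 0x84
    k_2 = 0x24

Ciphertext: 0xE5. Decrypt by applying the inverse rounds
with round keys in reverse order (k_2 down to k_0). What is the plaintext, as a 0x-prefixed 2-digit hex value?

0xCE

s_0 = ciphertext = 0xE5
s_1 = InvRound(s_0, k_2) = 0x1E
s_2 = InvRound(s_1, k_1) = 0xE1
s_3 = InvRound(s_2, k_0) = 0xCE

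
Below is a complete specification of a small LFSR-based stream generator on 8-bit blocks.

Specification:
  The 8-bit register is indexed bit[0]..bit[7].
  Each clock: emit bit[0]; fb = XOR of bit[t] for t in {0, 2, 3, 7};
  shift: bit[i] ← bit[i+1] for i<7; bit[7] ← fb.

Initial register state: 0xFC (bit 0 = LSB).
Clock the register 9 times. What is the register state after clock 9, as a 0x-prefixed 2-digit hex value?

reg_0 = 0xFC
clock 1: out=0, reg = 0xFE
clock 2: out=0, reg = 0xFF
clock 3: out=1, reg = 0x7F
clock 4: out=1, reg = 0xBF
clock 5: out=1, reg = 0x5F
clock 6: out=1, reg = 0xAF
clock 7: out=1, reg = 0x57
clock 8: out=1, reg = 0x2B
clock 9: out=1, reg = 0x15

0x15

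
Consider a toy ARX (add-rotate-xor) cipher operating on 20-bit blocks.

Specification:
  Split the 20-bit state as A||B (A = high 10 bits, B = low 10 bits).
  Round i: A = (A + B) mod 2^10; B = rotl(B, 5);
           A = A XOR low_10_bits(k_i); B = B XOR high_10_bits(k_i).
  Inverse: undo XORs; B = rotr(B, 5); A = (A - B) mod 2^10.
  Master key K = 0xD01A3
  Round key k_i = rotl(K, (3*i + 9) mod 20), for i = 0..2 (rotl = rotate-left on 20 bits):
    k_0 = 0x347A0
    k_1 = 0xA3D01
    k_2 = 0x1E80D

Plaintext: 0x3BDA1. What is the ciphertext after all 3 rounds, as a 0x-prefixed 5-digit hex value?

0x0E172

s_0 = plaintext = 0x3BDA1
s_1 = Round(s_0, k_0) = 0x4C0FC
s_2 = Round(s_1, k_1) = 0xCB508
s_3 = Round(s_2, k_2) = 0x0E172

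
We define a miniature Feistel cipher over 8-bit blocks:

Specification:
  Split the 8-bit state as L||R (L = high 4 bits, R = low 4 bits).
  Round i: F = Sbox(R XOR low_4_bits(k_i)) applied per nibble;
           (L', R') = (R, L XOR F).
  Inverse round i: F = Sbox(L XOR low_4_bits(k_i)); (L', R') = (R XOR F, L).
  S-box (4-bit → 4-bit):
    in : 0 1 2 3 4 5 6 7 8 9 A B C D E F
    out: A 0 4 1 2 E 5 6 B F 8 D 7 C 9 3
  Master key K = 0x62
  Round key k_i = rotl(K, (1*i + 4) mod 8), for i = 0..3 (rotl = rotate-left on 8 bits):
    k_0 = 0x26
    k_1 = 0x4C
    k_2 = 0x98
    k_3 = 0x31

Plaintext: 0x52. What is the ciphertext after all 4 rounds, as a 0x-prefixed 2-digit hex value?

0x15

s_0 = plaintext = 0x52
s_1 = Round(s_0, k_0) = 0x27
s_2 = Round(s_1, k_1) = 0x7F
s_3 = Round(s_2, k_2) = 0xF1
s_4 = Round(s_3, k_3) = 0x15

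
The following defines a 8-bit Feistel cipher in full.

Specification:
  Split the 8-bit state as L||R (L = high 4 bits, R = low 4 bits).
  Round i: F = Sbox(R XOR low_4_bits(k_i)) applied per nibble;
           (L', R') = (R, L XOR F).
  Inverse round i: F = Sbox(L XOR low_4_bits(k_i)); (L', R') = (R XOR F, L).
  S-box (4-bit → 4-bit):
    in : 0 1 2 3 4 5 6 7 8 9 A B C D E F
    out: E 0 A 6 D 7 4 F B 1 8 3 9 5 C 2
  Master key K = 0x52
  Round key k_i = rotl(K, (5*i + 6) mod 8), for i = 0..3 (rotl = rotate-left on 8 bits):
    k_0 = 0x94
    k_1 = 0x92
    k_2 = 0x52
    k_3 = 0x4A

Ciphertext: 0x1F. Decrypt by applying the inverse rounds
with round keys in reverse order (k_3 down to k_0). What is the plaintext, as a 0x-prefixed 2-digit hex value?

s_0 = ciphertext = 0x1F
s_1 = InvRound(s_0, k_3) = 0xC1
s_2 = InvRound(s_1, k_2) = 0xDC
s_3 = InvRound(s_2, k_1) = 0xED
s_4 = InvRound(s_3, k_0) = 0x5E

0x5E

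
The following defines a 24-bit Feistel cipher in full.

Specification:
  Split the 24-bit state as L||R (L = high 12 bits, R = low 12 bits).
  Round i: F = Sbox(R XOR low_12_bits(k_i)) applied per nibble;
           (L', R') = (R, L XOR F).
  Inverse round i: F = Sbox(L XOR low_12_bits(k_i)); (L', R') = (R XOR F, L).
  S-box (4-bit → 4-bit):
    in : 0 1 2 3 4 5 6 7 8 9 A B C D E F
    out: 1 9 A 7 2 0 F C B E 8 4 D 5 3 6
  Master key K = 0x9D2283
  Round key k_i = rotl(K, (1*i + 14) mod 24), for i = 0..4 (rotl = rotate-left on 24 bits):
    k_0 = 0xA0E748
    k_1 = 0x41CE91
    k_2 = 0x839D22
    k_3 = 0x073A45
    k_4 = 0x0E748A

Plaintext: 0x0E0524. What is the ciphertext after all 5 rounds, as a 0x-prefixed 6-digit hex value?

s_0 = plaintext = 0x0E0524
s_1 = Round(s_0, k_0) = 0x524A1D
s_2 = Round(s_1, k_1) = 0xA1D799
s_3 = Round(s_2, k_2) = 0x799259
s_4 = Round(s_3, k_3) = 0x259C04
s_5 = Round(s_4, k_4) = 0xC049EA

0xC049EA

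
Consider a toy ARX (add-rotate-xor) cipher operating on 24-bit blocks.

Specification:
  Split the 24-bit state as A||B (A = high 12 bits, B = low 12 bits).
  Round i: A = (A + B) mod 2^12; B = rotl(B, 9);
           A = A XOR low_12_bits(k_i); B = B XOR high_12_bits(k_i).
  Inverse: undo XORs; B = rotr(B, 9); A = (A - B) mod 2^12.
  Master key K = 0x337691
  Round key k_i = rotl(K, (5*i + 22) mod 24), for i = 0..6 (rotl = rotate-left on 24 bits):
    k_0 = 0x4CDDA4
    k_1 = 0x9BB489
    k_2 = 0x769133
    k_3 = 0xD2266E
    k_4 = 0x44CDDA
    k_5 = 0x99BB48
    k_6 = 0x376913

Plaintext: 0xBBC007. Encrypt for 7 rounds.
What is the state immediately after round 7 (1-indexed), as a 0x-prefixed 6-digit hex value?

0xAE7D77

s_0 = plaintext = 0xBBC007
s_1 = Round(s_0, k_0) = 0x667ACD
s_2 = Round(s_1, k_1) = 0x5BD2E2
s_3 = Round(s_2, k_2) = 0x9AC335
s_4 = Round(s_3, k_3) = 0xA8F744
s_5 = Round(s_4, k_4) = 0xC09CA4
s_6 = Round(s_5, k_5) = 0x3E500F
s_7 = Round(s_6, k_6) = 0xAE7D77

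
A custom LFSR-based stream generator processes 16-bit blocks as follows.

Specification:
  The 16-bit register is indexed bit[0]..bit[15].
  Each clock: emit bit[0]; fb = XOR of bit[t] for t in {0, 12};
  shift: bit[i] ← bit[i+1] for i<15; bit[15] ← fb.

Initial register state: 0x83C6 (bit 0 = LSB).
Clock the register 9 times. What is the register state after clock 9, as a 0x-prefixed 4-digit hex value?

reg_0 = 0x83C6
clock 1: out=0, reg = 0x41E3
clock 2: out=1, reg = 0xA0F1
clock 3: out=1, reg = 0xD078
clock 4: out=0, reg = 0xE83C
clock 5: out=0, reg = 0x741E
clock 6: out=0, reg = 0xBA0F
clock 7: out=1, reg = 0x5D07
clock 8: out=1, reg = 0x2E83
clock 9: out=1, reg = 0x9741

0x9741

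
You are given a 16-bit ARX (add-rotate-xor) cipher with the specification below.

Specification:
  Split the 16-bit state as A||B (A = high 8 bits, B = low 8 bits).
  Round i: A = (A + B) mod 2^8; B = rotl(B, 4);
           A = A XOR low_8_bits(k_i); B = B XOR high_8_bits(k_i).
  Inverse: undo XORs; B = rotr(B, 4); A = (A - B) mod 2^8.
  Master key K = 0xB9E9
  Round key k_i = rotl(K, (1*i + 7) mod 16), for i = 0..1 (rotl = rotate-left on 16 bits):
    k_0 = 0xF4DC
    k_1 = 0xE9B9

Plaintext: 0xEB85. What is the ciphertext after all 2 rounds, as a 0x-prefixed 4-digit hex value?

0xE123

s_0 = plaintext = 0xEB85
s_1 = Round(s_0, k_0) = 0xACAC
s_2 = Round(s_1, k_1) = 0xE123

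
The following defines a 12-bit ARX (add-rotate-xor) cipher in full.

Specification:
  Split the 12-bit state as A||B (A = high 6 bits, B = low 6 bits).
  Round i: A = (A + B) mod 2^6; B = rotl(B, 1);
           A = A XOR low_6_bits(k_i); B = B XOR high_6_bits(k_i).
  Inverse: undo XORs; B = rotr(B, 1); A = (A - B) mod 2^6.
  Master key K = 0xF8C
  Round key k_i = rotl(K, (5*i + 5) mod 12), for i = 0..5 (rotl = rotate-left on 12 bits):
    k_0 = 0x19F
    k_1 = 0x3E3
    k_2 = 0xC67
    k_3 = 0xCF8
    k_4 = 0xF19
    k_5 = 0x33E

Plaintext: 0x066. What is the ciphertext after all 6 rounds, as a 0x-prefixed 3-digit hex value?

s_0 = plaintext = 0x066
s_1 = Round(s_0, k_0) = 0xE0B
s_2 = Round(s_1, k_1) = 0x819
s_3 = Round(s_2, k_2) = 0x783
s_4 = Round(s_3, k_3) = 0x675
s_5 = Round(s_4, k_4) = 0x5D7
s_6 = Round(s_5, k_5) = 0x422

0x422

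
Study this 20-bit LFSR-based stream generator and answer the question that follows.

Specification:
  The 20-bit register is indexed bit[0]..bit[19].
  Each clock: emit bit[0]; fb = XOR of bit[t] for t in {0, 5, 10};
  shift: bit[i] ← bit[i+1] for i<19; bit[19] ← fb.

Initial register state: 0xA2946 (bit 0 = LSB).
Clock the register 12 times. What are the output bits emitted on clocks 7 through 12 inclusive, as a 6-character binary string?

reg_0 = 0xA2946
clock 1: out=0, reg = 0x514A3
clock 2: out=1, reg = 0xA8A51
clock 3: out=1, reg = 0xD4528
clock 4: out=0, reg = 0x6A294
clock 5: out=0, reg = 0x3514A
clock 6: out=0, reg = 0x1A8A5
clock 7: out=1, reg = 0x0D452
clock 8: out=0, reg = 0x86A29
clock 9: out=1, reg = 0x43514
clock 10: out=0, reg = 0xA1A8A
clock 11: out=0, reg = 0x50D45
clock 12: out=1, reg = 0x286A2

101001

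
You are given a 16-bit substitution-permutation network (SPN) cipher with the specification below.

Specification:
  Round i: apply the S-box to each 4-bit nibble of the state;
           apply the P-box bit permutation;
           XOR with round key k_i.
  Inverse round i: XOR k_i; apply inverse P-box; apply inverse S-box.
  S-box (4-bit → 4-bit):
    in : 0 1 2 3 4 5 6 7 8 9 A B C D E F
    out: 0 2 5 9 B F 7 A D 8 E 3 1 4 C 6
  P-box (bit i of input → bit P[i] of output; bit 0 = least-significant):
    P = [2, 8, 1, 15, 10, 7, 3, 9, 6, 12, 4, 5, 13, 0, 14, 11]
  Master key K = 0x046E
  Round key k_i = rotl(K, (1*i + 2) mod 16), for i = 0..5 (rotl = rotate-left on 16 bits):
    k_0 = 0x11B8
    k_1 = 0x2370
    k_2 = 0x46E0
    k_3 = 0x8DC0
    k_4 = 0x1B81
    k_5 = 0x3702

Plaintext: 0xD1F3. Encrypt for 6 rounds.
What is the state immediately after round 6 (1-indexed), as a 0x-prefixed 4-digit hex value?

s_0 = plaintext = 0xD1F3
s_1 = Round(s_0, k_0) = 0xC134
s_2 = Round(s_1, k_1) = 0x9474
s_3 = Round(s_2, k_2) = 0xDD04
s_4 = Round(s_3, k_3) = 0x4CD4
s_5 = Round(s_4, k_4) = 0xB2CC
s_6 = Round(s_5, k_5) = 0x1357

0x1357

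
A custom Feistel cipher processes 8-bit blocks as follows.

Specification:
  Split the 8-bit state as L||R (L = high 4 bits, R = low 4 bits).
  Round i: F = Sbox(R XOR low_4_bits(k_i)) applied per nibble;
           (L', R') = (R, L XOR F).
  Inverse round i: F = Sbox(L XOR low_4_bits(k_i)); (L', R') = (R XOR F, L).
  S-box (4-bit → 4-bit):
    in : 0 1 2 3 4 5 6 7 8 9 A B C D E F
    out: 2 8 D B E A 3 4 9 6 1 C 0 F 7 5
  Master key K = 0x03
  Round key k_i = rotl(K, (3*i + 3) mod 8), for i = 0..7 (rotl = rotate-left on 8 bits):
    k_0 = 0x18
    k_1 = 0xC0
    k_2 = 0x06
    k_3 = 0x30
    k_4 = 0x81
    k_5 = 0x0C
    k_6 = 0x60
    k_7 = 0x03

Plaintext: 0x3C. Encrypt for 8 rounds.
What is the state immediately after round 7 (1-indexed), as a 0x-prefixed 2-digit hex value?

s_0 = plaintext = 0x3C
s_1 = Round(s_0, k_0) = 0xCD
s_2 = Round(s_1, k_1) = 0xD3
s_3 = Round(s_2, k_2) = 0x37
s_4 = Round(s_3, k_3) = 0x77
s_5 = Round(s_4, k_4) = 0x74
s_6 = Round(s_5, k_5) = 0x4E
s_7 = Round(s_6, k_6) = 0xE3
s_8 = Round(s_7, k_7) = 0x3C

0xE3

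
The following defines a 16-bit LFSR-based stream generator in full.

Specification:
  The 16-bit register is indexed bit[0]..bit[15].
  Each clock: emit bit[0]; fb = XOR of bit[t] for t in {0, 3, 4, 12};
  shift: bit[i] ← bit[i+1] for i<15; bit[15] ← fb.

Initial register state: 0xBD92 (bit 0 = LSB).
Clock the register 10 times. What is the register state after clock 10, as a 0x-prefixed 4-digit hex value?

0x34AF

reg_0 = 0xBD92
clock 1: out=0, reg = 0x5EC9
clock 2: out=1, reg = 0xAF64
clock 3: out=0, reg = 0x57B2
clock 4: out=0, reg = 0x2BD9
clock 5: out=1, reg = 0x95EC
clock 6: out=0, reg = 0x4AF6
clock 7: out=0, reg = 0xA57B
clock 8: out=1, reg = 0xD2BD
clock 9: out=1, reg = 0x695E
clock 10: out=0, reg = 0x34AF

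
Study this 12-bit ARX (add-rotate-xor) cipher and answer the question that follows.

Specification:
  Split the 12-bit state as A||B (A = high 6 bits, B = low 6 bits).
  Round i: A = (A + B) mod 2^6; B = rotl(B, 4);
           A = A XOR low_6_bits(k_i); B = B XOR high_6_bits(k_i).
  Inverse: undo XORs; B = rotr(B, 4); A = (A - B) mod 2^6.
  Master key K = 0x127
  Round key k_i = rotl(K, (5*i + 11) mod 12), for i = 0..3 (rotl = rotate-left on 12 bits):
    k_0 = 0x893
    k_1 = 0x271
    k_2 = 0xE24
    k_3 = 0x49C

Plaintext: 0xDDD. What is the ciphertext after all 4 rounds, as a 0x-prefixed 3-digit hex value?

0x78D

s_0 = plaintext = 0xDDD
s_1 = Round(s_0, k_0) = 0x1F5
s_2 = Round(s_1, k_1) = 0x354
s_3 = Round(s_2, k_2) = 0x17D
s_4 = Round(s_3, k_3) = 0x78D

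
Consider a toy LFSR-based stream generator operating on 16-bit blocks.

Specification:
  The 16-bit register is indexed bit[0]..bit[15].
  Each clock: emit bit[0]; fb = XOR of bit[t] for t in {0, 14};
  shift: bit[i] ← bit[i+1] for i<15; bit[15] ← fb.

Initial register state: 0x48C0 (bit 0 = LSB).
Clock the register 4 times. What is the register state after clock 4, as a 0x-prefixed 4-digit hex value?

0x548C

reg_0 = 0x48C0
clock 1: out=0, reg = 0xA460
clock 2: out=0, reg = 0x5230
clock 3: out=0, reg = 0xA918
clock 4: out=0, reg = 0x548C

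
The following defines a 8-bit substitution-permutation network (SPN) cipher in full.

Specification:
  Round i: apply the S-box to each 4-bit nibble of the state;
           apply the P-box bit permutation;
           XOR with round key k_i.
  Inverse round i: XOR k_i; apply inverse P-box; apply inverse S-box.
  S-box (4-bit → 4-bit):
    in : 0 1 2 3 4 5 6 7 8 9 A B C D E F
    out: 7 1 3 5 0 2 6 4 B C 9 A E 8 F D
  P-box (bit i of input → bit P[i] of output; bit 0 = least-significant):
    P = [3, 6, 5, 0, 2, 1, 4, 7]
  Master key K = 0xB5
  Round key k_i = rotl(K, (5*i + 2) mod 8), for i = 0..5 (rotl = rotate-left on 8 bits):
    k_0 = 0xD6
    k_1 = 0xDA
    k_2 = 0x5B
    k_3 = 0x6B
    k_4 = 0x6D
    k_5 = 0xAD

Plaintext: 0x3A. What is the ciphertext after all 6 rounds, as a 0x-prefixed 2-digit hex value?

0xC3

s_0 = plaintext = 0x3A
s_1 = Round(s_0, k_0) = 0xCB
s_2 = Round(s_1, k_1) = 0x09
s_3 = Round(s_2, k_2) = 0x6C
s_4 = Round(s_3, k_3) = 0x18
s_5 = Round(s_4, k_4) = 0x20
s_6 = Round(s_5, k_5) = 0xC3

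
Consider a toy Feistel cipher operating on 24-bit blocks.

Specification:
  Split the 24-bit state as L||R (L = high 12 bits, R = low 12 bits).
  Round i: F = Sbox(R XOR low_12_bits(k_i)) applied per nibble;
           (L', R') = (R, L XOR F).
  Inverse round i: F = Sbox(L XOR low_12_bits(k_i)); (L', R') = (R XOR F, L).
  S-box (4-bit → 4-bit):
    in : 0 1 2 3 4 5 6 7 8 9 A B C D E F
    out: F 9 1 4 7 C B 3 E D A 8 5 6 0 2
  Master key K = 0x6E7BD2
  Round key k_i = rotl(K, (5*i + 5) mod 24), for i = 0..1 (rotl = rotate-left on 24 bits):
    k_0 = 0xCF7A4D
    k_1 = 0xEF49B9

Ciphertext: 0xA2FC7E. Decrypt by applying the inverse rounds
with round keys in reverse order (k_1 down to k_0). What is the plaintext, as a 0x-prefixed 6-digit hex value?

0xB218A5

s_0 = ciphertext = 0xA2FC7E
s_1 = InvRound(s_0, k_1) = 0x8A5A2F
s_2 = InvRound(s_1, k_0) = 0xB218A5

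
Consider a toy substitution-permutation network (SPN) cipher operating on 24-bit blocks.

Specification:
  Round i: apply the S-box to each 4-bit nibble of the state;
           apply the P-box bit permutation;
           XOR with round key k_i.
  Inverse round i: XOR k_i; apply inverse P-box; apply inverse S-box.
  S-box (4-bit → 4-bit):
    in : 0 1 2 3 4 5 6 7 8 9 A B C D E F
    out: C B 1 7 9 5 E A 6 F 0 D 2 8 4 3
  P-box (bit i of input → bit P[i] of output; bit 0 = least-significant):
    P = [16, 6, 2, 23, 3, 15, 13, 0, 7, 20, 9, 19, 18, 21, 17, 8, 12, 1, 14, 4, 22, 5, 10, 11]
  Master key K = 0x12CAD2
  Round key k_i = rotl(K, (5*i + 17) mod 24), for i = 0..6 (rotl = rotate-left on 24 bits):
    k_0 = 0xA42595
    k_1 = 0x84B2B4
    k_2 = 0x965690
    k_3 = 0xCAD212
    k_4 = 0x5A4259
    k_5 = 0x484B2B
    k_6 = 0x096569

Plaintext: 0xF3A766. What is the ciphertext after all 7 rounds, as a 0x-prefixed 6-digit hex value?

s_0 = plaintext = 0xF3A766
s_1 = Round(s_0, k_0) = 0x7CD5F2
s_2 = Round(s_1, k_1) = 0x85391E
s_3 = Round(s_2, k_2) = 0xA8803D
s_4 = Round(s_3, k_3) = 0x603018
s_5 = Round(s_4, k_4) = 0x748C24
s_6 = Round(s_5, k_5) = 0xFB5313
s_7 = Round(s_6, k_6) = 0x5EB794

0x5EB794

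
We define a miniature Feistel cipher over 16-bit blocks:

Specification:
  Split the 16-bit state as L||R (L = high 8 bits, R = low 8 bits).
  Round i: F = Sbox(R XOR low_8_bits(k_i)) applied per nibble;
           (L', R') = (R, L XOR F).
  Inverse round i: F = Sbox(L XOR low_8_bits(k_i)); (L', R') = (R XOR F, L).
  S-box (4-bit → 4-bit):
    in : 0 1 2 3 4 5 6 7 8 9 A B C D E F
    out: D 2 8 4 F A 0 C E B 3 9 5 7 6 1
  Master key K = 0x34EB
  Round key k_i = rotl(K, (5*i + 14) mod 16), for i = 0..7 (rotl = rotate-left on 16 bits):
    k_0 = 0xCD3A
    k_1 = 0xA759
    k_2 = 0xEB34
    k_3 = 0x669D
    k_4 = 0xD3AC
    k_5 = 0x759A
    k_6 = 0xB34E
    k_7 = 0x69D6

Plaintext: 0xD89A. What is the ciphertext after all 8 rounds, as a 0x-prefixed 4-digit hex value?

0xFB65

s_0 = plaintext = 0xD89A
s_1 = Round(s_0, k_0) = 0x9AE5
s_2 = Round(s_1, k_1) = 0xE50F
s_3 = Round(s_2, k_2) = 0x0FAC
s_4 = Round(s_3, k_3) = 0xAC4D
s_5 = Round(s_4, k_4) = 0x4DCE
s_6 = Round(s_5, k_5) = 0xCEE2
s_7 = Round(s_6, k_6) = 0xE2FB
s_8 = Round(s_7, k_7) = 0xFB65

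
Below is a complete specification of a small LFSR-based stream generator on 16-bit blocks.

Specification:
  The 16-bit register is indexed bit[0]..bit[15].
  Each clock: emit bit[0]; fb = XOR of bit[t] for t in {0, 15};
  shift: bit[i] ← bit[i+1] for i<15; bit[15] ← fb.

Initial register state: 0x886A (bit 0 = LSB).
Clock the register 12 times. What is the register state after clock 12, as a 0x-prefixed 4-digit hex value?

reg_0 = 0x886A
clock 1: out=0, reg = 0xC435
clock 2: out=1, reg = 0x621A
clock 3: out=0, reg = 0x310D
clock 4: out=1, reg = 0x9886
clock 5: out=0, reg = 0xCC43
clock 6: out=1, reg = 0x6621
clock 7: out=1, reg = 0xB310
clock 8: out=0, reg = 0xD988
clock 9: out=0, reg = 0xECC4
clock 10: out=0, reg = 0xF662
clock 11: out=0, reg = 0xFB31
clock 12: out=1, reg = 0x7D98

0x7D98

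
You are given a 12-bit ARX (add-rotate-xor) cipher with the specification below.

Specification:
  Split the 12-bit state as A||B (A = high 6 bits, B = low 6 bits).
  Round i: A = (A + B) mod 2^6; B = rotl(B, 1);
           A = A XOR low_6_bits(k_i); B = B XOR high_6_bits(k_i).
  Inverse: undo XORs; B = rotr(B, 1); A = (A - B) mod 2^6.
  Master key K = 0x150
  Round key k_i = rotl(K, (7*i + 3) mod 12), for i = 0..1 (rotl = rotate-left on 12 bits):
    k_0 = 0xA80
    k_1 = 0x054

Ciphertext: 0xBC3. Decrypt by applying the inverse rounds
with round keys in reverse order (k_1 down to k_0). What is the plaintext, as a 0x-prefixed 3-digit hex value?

s_0 = ciphertext = 0xBC3
s_1 = InvRound(s_0, k_1) = 0xE81
s_2 = InvRound(s_1, k_0) = 0x175

0x175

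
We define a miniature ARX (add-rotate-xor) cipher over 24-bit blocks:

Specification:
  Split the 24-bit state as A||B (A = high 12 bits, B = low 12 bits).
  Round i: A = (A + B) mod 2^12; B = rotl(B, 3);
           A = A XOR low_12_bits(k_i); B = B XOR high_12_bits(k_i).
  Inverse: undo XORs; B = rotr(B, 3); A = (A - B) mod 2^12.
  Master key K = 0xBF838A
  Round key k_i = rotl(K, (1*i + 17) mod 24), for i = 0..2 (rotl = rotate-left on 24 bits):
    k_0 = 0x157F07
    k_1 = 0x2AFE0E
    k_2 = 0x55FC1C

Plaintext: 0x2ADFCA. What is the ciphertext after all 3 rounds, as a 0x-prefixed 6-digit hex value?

0x13A01A

s_0 = plaintext = 0x2ADFCA
s_1 = Round(s_0, k_0) = 0xD70F00
s_2 = Round(s_1, k_1) = 0x27EAA8
s_3 = Round(s_2, k_2) = 0x13A01A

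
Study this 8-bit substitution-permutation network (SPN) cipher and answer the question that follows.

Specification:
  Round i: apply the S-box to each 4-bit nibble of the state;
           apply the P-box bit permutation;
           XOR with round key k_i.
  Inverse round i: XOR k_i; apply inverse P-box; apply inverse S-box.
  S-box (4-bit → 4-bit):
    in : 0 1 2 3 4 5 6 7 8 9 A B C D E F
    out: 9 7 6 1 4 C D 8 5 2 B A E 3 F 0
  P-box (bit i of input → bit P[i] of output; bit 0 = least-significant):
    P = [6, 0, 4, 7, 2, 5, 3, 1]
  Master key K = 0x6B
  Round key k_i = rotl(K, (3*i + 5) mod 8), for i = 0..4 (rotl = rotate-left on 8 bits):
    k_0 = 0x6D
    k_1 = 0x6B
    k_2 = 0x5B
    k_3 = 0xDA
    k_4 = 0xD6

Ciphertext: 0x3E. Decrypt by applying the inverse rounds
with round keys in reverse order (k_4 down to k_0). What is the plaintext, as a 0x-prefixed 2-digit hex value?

0x0A

s_0 = ciphertext = 0x3E
s_1 = InvRound(s_0, k_4) = 0x20
s_2 = InvRound(s_1, k_3) = 0xC6
s_3 = InvRound(s_2, k_2) = 0x8C
s_4 = InvRound(s_3, k_1) = 0xAA
s_5 = InvRound(s_4, k_0) = 0x0A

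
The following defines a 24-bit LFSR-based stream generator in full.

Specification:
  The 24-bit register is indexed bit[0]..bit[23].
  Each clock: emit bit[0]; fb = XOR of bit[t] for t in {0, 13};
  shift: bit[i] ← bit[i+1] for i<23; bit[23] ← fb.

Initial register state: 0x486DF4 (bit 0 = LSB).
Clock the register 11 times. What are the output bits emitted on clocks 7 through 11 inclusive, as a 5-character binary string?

11101

reg_0 = 0x486DF4
clock 1: out=0, reg = 0xA436FA
clock 2: out=0, reg = 0xD21B7D
clock 3: out=1, reg = 0xE90DBE
clock 4: out=0, reg = 0x7486DF
clock 5: out=1, reg = 0xBA436F
clock 6: out=1, reg = 0xDD21B7
clock 7: out=1, reg = 0x6E90DB
clock 8: out=1, reg = 0xB7486D
clock 9: out=1, reg = 0xDBA436
clock 10: out=0, reg = 0xEDD21B
clock 11: out=1, reg = 0xF6E90D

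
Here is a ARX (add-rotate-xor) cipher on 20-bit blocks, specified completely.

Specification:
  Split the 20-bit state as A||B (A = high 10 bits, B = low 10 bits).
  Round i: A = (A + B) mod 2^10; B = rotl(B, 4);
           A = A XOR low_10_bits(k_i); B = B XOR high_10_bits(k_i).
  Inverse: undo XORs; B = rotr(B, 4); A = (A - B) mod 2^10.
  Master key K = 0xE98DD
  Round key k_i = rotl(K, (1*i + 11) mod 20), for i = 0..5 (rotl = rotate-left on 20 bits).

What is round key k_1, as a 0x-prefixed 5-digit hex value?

K = 0xE98DD
k_0 = rotl(K, (1*0+11) mod 20) = rotl(K, 11) = 0x6EF4C
k_1 = rotl(K, (1*1+11) mod 20) = rotl(K, 12) = 0xDDE98

0xDDE98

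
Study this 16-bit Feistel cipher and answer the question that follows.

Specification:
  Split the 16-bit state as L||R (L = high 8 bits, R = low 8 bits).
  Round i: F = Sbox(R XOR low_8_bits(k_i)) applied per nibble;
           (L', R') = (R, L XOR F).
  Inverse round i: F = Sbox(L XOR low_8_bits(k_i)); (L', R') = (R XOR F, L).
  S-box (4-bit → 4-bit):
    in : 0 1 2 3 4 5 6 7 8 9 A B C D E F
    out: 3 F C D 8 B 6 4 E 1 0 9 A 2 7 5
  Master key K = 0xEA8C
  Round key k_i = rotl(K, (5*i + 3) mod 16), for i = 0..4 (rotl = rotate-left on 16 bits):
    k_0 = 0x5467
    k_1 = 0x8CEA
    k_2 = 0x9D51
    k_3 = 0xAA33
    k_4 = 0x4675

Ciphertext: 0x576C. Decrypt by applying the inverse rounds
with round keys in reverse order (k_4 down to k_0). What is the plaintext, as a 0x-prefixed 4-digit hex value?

0xCAD7

s_0 = ciphertext = 0x576C
s_1 = InvRound(s_0, k_4) = 0xA057
s_2 = InvRound(s_1, k_3) = 0x4AA0
s_3 = InvRound(s_2, k_2) = 0x594A
s_4 = InvRound(s_3, k_1) = 0xD759
s_5 = InvRound(s_4, k_0) = 0xCAD7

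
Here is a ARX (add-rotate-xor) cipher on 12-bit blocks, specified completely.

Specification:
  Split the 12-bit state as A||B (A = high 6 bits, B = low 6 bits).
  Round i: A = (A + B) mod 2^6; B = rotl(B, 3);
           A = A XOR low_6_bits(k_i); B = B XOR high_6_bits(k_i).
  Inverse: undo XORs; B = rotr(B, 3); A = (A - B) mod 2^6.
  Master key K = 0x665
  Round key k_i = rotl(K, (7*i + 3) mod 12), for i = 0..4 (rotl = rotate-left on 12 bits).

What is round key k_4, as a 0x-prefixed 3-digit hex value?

0x2B3

K = 0x665
k_0 = rotl(K, (7*0+3) mod 12) = rotl(K, 3) = 0x32B
k_1 = rotl(K, (7*1+3) mod 12) = rotl(K, 10) = 0x599
k_2 = rotl(K, (7*2+3) mod 12) = rotl(K, 5) = 0xCAC
k_3 = rotl(K, (7*3+3) mod 12) = rotl(K, 0) = 0x665
k_4 = rotl(K, (7*4+3) mod 12) = rotl(K, 7) = 0x2B3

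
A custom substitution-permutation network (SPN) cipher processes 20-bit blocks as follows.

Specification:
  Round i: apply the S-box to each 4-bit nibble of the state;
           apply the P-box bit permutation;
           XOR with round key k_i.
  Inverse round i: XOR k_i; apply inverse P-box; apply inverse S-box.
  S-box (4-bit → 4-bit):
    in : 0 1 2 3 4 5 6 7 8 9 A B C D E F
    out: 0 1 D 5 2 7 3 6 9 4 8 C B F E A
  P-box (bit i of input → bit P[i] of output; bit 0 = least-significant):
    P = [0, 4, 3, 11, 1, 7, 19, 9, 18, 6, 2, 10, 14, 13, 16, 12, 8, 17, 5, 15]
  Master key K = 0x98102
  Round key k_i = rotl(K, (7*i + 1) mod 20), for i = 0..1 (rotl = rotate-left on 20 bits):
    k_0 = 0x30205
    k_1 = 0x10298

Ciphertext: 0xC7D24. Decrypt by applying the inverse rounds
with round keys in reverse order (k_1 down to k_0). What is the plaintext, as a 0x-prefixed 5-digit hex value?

s_0 = ciphertext = 0xC7D24
s_1 = InvRound(s_0, k_1) = 0x3D2EE
s_2 = InvRound(s_1, k_0) = 0xB8463

0xB8463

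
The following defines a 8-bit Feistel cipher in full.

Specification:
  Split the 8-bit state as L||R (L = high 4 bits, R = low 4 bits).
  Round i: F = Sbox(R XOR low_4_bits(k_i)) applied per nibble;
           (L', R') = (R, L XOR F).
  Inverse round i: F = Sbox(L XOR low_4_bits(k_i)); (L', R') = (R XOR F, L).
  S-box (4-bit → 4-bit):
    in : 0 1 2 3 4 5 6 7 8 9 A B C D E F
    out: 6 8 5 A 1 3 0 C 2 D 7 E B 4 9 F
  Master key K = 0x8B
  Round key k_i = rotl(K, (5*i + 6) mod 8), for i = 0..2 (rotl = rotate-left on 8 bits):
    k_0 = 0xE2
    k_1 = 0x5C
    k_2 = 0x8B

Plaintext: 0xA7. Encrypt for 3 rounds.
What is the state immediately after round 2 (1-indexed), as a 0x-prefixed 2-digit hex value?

0x94

s_0 = plaintext = 0xA7
s_1 = Round(s_0, k_0) = 0x79
s_2 = Round(s_1, k_1) = 0x94
s_3 = Round(s_2, k_2) = 0x46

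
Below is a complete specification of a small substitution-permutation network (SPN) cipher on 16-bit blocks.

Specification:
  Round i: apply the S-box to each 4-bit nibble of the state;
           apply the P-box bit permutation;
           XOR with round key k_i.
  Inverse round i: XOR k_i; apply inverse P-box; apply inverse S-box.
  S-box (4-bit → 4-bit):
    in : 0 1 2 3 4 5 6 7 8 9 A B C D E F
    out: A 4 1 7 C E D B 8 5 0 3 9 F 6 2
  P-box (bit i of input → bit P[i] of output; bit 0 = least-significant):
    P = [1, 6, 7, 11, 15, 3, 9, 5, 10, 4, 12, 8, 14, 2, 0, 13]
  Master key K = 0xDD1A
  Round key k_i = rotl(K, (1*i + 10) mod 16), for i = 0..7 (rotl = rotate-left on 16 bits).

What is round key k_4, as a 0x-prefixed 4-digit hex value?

K = 0xDD1A
k_0 = rotl(K, (1*0+10) mod 16) = rotl(K, 10) = 0x6B74
k_1 = rotl(K, (1*1+10) mod 16) = rotl(K, 11) = 0xD6E8
k_2 = rotl(K, (1*2+10) mod 16) = rotl(K, 12) = 0xADD1
k_3 = rotl(K, (1*3+10) mod 16) = rotl(K, 13) = 0x5BA3
k_4 = rotl(K, (1*4+10) mod 16) = rotl(K, 14) = 0xB746

0xB746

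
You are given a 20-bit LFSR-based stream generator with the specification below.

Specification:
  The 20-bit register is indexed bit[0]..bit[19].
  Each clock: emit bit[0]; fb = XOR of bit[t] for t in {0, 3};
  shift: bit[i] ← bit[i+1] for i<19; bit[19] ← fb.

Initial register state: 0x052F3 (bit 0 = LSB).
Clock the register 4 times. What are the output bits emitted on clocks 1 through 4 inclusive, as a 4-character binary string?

reg_0 = 0x052F3
clock 1: out=1, reg = 0x82979
clock 2: out=1, reg = 0x414BC
clock 3: out=0, reg = 0xA0A5E
clock 4: out=0, reg = 0xD052F

1100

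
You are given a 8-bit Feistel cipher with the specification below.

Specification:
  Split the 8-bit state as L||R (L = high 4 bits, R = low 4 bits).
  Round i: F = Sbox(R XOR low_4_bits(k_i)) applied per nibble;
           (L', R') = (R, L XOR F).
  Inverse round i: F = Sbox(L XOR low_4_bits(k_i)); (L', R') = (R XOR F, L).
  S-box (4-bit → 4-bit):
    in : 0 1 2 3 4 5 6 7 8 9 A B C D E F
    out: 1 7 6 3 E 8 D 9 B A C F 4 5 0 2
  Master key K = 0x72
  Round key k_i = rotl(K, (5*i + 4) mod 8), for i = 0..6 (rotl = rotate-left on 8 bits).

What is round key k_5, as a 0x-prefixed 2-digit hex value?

0x4E

K = 0x72
k_0 = rotl(K, (5*0+4) mod 8) = rotl(K, 4) = 0x27
k_1 = rotl(K, (5*1+4) mod 8) = rotl(K, 1) = 0xE4
k_2 = rotl(K, (5*2+4) mod 8) = rotl(K, 6) = 0x9C
k_3 = rotl(K, (5*3+4) mod 8) = rotl(K, 3) = 0x93
k_4 = rotl(K, (5*4+4) mod 8) = rotl(K, 0) = 0x72
k_5 = rotl(K, (5*5+4) mod 8) = rotl(K, 5) = 0x4E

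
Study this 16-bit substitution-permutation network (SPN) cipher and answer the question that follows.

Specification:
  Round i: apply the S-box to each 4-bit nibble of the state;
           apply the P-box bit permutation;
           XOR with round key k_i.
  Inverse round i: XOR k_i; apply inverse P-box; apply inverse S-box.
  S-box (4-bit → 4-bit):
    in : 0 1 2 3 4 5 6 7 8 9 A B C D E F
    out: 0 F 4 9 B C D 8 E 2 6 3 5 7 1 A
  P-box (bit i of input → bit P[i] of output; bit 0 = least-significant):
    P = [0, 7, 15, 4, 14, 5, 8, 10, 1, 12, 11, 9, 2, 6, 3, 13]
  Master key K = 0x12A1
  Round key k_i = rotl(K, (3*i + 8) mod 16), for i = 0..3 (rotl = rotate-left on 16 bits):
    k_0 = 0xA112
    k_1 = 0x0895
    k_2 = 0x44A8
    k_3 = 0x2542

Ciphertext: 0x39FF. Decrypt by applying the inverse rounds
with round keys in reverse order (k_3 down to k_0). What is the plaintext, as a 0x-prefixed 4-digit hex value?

s_0 = ciphertext = 0x39FF
s_1 = InvRound(s_0, k_3) = 0xCAF4
s_2 = InvRound(s_1, k_2) = 0xD575
s_3 = InvRound(s_2, k_1) = 0x9A1A
s_4 = InvRound(s_3, k_0) = 0x5820

0x5820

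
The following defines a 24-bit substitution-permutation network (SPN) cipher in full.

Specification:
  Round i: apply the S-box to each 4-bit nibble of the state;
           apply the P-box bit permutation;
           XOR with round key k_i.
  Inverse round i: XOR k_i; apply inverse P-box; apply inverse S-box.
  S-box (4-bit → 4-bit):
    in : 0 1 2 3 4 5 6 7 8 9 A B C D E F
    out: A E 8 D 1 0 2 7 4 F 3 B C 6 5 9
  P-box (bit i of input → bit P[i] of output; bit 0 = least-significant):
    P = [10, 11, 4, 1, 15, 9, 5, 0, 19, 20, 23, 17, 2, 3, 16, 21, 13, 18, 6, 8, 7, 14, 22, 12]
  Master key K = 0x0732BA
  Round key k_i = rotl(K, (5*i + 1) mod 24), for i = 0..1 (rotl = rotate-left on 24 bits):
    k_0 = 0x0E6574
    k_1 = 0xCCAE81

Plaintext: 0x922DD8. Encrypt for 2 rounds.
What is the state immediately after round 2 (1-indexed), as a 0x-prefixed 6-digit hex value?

s_0 = plaintext = 0x922DD8
s_1 = Round(s_0, k_0) = 0xFE36C4
s_2 = Round(s_1, k_1) = 0xFD9A64

0xFD9A64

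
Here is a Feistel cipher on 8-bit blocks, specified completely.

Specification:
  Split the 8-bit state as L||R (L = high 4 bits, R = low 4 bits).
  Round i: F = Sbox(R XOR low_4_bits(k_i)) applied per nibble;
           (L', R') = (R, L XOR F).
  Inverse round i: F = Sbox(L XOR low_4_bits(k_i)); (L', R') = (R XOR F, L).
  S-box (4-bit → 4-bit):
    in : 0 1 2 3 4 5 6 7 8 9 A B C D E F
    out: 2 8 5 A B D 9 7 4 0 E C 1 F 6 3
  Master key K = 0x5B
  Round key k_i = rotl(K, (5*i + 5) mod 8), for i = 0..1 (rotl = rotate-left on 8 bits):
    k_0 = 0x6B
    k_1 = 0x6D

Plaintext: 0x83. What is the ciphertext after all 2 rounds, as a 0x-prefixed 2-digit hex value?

s_0 = plaintext = 0x83
s_1 = Round(s_0, k_0) = 0x3C
s_2 = Round(s_1, k_1) = 0xCB

0xCB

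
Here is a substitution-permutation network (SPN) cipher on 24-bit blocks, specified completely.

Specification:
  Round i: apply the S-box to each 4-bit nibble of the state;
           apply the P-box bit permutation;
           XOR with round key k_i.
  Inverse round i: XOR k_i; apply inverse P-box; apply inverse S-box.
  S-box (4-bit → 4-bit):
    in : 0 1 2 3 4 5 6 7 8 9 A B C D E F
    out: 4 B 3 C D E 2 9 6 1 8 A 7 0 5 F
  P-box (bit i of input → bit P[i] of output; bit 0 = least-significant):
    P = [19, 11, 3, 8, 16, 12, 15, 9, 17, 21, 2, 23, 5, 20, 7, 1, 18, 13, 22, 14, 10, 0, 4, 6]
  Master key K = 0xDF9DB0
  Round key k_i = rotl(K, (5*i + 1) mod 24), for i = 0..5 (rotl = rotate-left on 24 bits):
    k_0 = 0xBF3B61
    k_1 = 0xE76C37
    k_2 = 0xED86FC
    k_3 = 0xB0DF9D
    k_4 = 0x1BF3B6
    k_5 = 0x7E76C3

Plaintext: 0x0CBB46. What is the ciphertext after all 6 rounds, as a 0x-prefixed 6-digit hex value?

s_0 = plaintext = 0x0CBB46
s_1 = Round(s_0, k_0) = 0x4A9173
s_2 = Round(s_1, k_1) = 0x442B4F
s_3 = Round(s_2, k_2) = 0x104984
s_4 = Round(s_3, k_3) = 0xFA4A76
s_5 = Round(s_4, k_4) = 0x9ABD45
s_6 = Round(s_5, k_5) = 0x6FB9C9

0x6FB9C9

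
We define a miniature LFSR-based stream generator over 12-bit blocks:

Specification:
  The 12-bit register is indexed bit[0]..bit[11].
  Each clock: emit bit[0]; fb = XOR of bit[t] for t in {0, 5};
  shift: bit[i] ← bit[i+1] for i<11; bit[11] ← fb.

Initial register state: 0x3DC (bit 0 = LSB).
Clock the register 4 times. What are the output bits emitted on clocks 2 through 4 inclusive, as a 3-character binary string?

011

reg_0 = 0x3DC
clock 1: out=0, reg = 0x1EE
clock 2: out=0, reg = 0x8F7
clock 3: out=1, reg = 0x47B
clock 4: out=1, reg = 0x23D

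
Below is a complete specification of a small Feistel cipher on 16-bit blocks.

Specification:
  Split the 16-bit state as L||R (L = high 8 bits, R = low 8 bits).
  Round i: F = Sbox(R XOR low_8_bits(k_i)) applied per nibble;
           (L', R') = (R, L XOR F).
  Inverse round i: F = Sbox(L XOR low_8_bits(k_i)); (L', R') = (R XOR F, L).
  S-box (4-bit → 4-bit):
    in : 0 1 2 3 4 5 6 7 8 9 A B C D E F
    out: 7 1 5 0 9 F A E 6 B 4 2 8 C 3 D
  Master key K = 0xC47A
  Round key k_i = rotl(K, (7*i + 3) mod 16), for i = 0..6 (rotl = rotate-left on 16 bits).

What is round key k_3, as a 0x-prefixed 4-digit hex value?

K = 0xC47A
k_0 = rotl(K, (7*0+3) mod 16) = rotl(K, 3) = 0x23D6
k_1 = rotl(K, (7*1+3) mod 16) = rotl(K, 10) = 0xEB11
k_2 = rotl(K, (7*2+3) mod 16) = rotl(K, 1) = 0x88F5
k_3 = rotl(K, (7*3+3) mod 16) = rotl(K, 8) = 0x7AC4

0x7AC4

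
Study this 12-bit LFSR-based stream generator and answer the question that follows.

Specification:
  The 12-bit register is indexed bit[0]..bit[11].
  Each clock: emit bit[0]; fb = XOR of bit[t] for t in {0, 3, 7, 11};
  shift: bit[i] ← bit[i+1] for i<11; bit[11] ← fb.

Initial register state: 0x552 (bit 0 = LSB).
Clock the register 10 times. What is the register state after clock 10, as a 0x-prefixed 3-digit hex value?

0xFB9

reg_0 = 0x552
clock 1: out=0, reg = 0x2A9
clock 2: out=1, reg = 0x954
clock 3: out=0, reg = 0xCAA
clock 4: out=0, reg = 0xE55
clock 5: out=1, reg = 0x72A
clock 6: out=0, reg = 0xB95
clock 7: out=1, reg = 0xDCA
clock 8: out=0, reg = 0xEE5
clock 9: out=1, reg = 0xF72
clock 10: out=0, reg = 0xFB9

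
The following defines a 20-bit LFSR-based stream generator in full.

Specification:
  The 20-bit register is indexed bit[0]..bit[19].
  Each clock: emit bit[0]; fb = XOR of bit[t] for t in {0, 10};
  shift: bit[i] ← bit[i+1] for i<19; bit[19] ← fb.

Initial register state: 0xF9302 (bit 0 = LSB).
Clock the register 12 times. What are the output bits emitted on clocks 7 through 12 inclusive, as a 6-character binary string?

001100

reg_0 = 0xF9302
clock 1: out=0, reg = 0x7C981
clock 2: out=1, reg = 0xBE4C0
clock 3: out=0, reg = 0xDF260
clock 4: out=0, reg = 0x6F930
clock 5: out=0, reg = 0x37C98
clock 6: out=0, reg = 0x9BE4C
clock 7: out=0, reg = 0xCDF26
clock 8: out=0, reg = 0xE6F93
clock 9: out=1, reg = 0x737C9
clock 10: out=1, reg = 0x39BE4
clock 11: out=0, reg = 0x1CDF2
clock 12: out=0, reg = 0x8E6F9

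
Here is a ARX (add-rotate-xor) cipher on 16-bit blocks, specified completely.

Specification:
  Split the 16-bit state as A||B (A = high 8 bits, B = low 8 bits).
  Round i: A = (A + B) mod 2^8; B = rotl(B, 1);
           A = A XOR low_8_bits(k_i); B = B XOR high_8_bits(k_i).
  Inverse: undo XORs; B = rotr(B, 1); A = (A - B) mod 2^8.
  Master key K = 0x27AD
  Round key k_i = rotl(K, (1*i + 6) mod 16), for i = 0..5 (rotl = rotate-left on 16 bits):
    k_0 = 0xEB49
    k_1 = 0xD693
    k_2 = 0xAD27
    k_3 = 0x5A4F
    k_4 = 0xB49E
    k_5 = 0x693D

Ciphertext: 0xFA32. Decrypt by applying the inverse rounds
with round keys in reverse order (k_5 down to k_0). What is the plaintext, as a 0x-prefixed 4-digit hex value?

0xF098

s_0 = ciphertext = 0xFA32
s_1 = InvRound(s_0, k_5) = 0x1AAD
s_2 = InvRound(s_1, k_4) = 0xF88C
s_3 = InvRound(s_2, k_3) = 0x4C6B
s_4 = InvRound(s_3, k_2) = 0x0863
s_5 = InvRound(s_4, k_1) = 0xC1DA
s_6 = InvRound(s_5, k_0) = 0xF098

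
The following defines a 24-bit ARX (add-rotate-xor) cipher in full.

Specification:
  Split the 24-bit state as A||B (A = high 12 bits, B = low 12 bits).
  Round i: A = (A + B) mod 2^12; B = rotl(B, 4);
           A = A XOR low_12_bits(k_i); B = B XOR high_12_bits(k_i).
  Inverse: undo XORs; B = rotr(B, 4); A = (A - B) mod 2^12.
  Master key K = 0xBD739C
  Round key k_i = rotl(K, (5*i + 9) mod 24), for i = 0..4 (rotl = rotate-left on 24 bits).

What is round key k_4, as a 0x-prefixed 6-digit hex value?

0xAE7397

K = 0xBD739C
k_0 = rotl(K, (5*0+9) mod 24) = rotl(K, 9) = 0xE7397A
k_1 = rotl(K, (5*1+9) mod 24) = rotl(K, 14) = 0xE72F5C
k_2 = rotl(K, (5*2+9) mod 24) = rotl(K, 19) = 0xE5EB9C
k_3 = rotl(K, (5*3+9) mod 24) = rotl(K, 0) = 0xBD739C
k_4 = rotl(K, (5*4+9) mod 24) = rotl(K, 5) = 0xAE7397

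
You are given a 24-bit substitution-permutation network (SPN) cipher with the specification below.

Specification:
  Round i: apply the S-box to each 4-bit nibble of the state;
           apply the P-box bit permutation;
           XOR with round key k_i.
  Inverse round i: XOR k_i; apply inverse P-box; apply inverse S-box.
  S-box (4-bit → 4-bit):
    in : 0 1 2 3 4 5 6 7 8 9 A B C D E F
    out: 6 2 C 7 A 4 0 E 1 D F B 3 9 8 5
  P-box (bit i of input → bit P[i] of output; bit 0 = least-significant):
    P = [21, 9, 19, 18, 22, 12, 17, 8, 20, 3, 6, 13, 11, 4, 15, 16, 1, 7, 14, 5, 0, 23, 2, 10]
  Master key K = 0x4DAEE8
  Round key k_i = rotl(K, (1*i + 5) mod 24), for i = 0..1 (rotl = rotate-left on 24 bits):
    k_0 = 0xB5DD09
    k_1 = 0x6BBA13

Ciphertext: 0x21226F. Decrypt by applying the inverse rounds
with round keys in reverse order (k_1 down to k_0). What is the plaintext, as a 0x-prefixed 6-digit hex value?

s_0 = ciphertext = 0x21226F
s_1 = InvRound(s_0, k_1) = 0x5E3035
s_2 = InvRound(s_1, k_0) = 0x72A49F

0x72A49F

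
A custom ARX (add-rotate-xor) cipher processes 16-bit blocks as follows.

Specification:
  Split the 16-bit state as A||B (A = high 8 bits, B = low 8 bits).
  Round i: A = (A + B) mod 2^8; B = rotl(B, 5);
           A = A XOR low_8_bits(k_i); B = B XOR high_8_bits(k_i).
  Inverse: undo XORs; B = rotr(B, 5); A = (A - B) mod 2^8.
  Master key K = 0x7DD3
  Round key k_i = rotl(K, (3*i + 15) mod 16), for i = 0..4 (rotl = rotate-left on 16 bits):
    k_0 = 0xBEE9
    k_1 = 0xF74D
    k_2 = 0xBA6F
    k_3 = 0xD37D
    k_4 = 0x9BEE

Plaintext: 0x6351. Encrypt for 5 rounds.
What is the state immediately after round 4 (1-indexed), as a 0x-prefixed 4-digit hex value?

s_0 = plaintext = 0x6351
s_1 = Round(s_0, k_0) = 0x5D94
s_2 = Round(s_1, k_1) = 0xBC65
s_3 = Round(s_2, k_2) = 0x4E16
s_4 = Round(s_3, k_3) = 0x1911
s_5 = Round(s_4, k_4) = 0xC4B9

0x1911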